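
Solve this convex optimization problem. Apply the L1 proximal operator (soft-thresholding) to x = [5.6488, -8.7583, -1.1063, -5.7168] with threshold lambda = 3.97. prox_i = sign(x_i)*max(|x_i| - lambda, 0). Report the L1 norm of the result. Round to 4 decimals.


Soft-thresholding with lambda = 3.97:
prox(5.6488) = sign(5.6488)*max(|5.6488| - 3.97, 0) = 1.6788
prox(-8.7583) = sign(-8.7583)*max(|-8.7583| - 3.97, 0) = -4.7883
prox(-1.1063) = sign(-1.1063)*max(|-1.1063| - 3.97, 0) = 0.0
prox(-5.7168) = sign(-5.7168)*max(|-5.7168| - 3.97, 0) = -1.7468
prox(x) = [1.6788, -4.7883, 0.0, -1.7468]
||prox(x)||_1 = 1.6788 + 4.7883 + 0.0 + 1.7468 = 8.2139


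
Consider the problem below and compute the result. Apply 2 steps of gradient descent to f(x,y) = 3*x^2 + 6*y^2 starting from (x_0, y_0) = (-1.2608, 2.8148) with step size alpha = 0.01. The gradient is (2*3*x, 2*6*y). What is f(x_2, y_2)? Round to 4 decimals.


Gradient descent on f(x,y) = 3*x^2 + 6*y^2.
Starting point: (-1.2608, 2.8148), alpha = 0.01
Step 1: grad_x = 2*3*-1.2608 = -7.5648, grad_y = 2*6*2.8148 = 33.7776
  x_1 = -1.2608 - 0.01*-7.5648 = -1.1852
  y_1 = 2.8148 - 0.01*33.7776 = 2.477
Step 2: grad_x = 2*3*-1.1852 = -7.1109, grad_y = 2*6*2.477 = 29.7243
  x_2 = -1.1852 - 0.01*-7.1109 = -1.114
  y_2 = 2.477 - 0.01*29.7243 = 2.1798
f(-1.114, 2.1798) = 3*(-1.114)^2 + 6*2.1798^2 = 32.2319


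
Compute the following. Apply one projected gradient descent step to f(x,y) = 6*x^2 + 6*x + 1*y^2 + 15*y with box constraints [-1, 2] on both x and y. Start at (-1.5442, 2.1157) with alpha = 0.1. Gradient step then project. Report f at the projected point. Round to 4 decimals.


Step 1: Compute gradient at (-1.5442, 2.1157).
grad_x = 2*6*-1.5442 + 6 = -12.5304
grad_y = 2*1*2.1157 + 15 = 19.2314
Step 2: Gradient step.
x_raw = -1.5442 - 0.1*-12.5304 = -0.2912
y_raw = 2.1157 - 0.1*19.2314 = 0.1926
Step 3: Project onto [-1, 2].
x_proj = clip(-0.2912) = -0.2912
y_proj = clip(0.1926) = 0.1926
Step 4: Evaluate f.
f(-0.2912, 0.1926) = 1.6872


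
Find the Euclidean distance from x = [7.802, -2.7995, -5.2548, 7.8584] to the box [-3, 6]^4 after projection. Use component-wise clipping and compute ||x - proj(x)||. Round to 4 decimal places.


Project each component onto [-3, 6].
clip(7.802) = 6.0, clip(-2.7995) = -2.7995, clip(-5.2548) = -3.0, clip(7.8584) = 6.0
Projection = [6.0, -2.7995, -3.0, 6.0]
Squared diffs: [3.2472, 0.0, 5.0841, 3.4537]
Distance = sqrt(11.785) = 3.4329


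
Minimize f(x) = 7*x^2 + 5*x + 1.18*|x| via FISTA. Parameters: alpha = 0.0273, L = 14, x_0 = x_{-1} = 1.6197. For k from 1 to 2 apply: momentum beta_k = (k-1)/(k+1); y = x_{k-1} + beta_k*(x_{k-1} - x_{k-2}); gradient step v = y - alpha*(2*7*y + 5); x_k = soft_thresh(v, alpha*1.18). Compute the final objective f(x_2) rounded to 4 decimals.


FISTA on f(x) = 7*x^2 + 5*x + 1.18*|x|
L = 14, alpha = 0.0273
Iteration 1: beta = 0.0, y = 1.6197 + 0.0*(1.6197 - 1.6197) = 1.6197
  grad(y) = 27.6758, v = y - alpha*grad = 0.8642
  prox(v) = soft_thresh(0.8642, 0.0322) = 0.8319
Iteration 2: beta = 0.3333, y = 0.8319 + 0.3333*(0.8319 - 1.6197) = 0.5693
  grad(y) = 12.9709, v = y - alpha*grad = 0.2152
  prox(v) = soft_thresh(0.2152, 0.0322) = 0.183
f(x_2) = 7*0.183^2 + 5*0.183 + 1.18*|0.183| = 1.3656


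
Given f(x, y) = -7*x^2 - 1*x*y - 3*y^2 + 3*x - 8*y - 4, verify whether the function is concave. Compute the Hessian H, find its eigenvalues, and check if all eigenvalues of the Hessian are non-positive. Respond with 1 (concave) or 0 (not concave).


The Hessian of f(x,y) = -7*x^2 - 1*x*y - 3*y^2 + 3*x - 8*y - 4 is:
H = [[-14, -1], [-1, -6]]
Trace = -14 - 6 = -20
Determinant = -14*-6 - (-1)^2 = 83
Discriminant = (-20)^2 - 4*83 = 68.0
Eigenvalues: lambda_1 = -14.1231, lambda_2 = -5.8769
The function is concave.

1


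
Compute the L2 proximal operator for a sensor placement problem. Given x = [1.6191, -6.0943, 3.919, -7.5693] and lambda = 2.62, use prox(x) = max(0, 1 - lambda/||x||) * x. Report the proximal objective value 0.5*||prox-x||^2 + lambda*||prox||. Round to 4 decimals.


Step 1: Compute ||x||.
||x|| = 10.6026
Step 2: Compute scaling factor.
scale = max(0, 1 - 2.62/10.6026) = 0.7529
Step 3: prox(x) = [1.219, -4.5883, 2.9506, -5.6989]
||prox(x)|| = 7.9826
Step 4: Proximal objective.
0.5*||prox-x||^2 = 3.4322
lambda*||prox|| = 20.9144
Total = 24.3466


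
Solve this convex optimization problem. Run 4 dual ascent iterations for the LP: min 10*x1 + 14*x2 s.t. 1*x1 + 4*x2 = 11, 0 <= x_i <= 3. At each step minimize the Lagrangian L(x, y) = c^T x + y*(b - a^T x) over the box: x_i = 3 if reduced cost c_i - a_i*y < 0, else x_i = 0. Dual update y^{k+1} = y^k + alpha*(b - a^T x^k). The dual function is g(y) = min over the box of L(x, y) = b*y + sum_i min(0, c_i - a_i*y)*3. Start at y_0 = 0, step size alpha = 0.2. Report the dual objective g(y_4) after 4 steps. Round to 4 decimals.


Dual ascent for LP: min 10*x1 + 14*x2, 1*x1 + 4*x2 = 11, 0 <= x_i <= 3
Step 1: y^k = 0.0, reduced costs: (10.0, 14.0)
  x^k = (0.0, 0.0), subgradient = b - a^T x = 11.0
  y^{k+1} = 0.0 + 0.2*11.0 = 2.2
Step 2: y^k = 2.2, reduced costs: (7.8, 5.2)
  x^k = (0.0, 0.0), subgradient = b - a^T x = 11.0
  y^{k+1} = 2.2 + 0.2*11.0 = 4.4
Step 3: y^k = 4.4, reduced costs: (5.6, -3.6)
  x^k = (0.0, 3.0), subgradient = b - a^T x = -1.0
  y^{k+1} = 4.4 + 0.2*-1.0 = 4.2
Step 4: y^k = 4.2, reduced costs: (5.8, -2.8)
  x^k = (0.0, 3.0), subgradient = b - a^T x = -1.0
  y^{k+1} = 4.2 + 0.2*-1.0 = 4.0
Dual objective at y_4 = 4.0: reduced costs (6.0, -2.0), box minimizer x = (0.0, 3.0)
g(y_4) = b*y + (c1 - a1*y)*x1 + (c2 - a2*y)*x2 = 11*4.0 + 6.0*0.0 + (-2.0)*3.0 = 44.0 + 0.0 - 6.0 = 38.0


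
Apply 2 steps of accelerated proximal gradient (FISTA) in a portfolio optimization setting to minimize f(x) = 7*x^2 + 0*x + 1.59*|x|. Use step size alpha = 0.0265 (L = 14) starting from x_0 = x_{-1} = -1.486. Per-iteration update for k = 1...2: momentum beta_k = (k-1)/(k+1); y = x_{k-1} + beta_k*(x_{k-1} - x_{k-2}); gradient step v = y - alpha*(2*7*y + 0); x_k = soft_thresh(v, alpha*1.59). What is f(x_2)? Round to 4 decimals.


FISTA on f(x) = 7*x^2 + 0*x + 1.59*|x|
L = 14, alpha = 0.0265
Iteration 1: beta = 0.0, y = -1.486 + 0.0*(-1.486 + 1.486) = -1.486
  grad(y) = -20.804, v = y - alpha*grad = -0.9347
  prox(v) = soft_thresh(-0.9347, 0.0421) = -0.8926
Iteration 2: beta = 0.3333, y = -0.8926 + 0.3333*(-0.8926 + 1.486) = -0.6947
  grad(y) = -9.7264, v = y - alpha*grad = -0.437
  prox(v) = soft_thresh(-0.437, 0.0421) = -0.3949
f(x_2) = 7*(-0.3949)^2 + 0*(-0.3949) + 1.59*|-0.3949| = 1.7192


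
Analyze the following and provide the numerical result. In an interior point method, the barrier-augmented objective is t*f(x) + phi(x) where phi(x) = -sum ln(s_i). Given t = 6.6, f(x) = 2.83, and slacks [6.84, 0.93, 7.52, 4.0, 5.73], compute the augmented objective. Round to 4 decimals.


Step 1: Compute log-barrier.
ln values: [1.9228, -0.0726, 2.0176, 1.3863, 1.7457]
phi = -(1.9228 - 0.0726 + 2.0176 + 1.3863 + 1.7457) = -6.9998
Step 2: Compute augmented objective.
t*f(x) = 6.6*2.83 = 18.678
Total = 18.678 - 6.9998 = 11.6782


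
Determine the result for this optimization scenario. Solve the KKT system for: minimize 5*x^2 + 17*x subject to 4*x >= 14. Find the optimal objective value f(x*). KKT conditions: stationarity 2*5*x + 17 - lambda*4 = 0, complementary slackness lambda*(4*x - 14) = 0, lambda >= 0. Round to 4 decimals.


Step 1: Try lambda = 0 (constraint inactive).
x_unc = -17/(2*5) = -1.7
Check: 4*-1.7 = -6.8 < 14 -- violated!
Step 2: Constraint must be active: 4*x = 14
x* = 14/4 = 3.5
lambda = (2*5*3.5 + 17)/4 = 13.0
Step 3: Compute optimal value.
f(x*) = 5*3.5^2 + 17*3.5 = 120.75


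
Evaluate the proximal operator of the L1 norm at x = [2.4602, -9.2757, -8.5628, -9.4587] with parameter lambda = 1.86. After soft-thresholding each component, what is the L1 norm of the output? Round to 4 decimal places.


Soft-thresholding with lambda = 1.86:
prox(2.4602) = sign(2.4602)*max(|2.4602| - 1.86, 0) = 0.6002
prox(-9.2757) = sign(-9.2757)*max(|-9.2757| - 1.86, 0) = -7.4157
prox(-8.5628) = sign(-8.5628)*max(|-8.5628| - 1.86, 0) = -6.7028
prox(-9.4587) = sign(-9.4587)*max(|-9.4587| - 1.86, 0) = -7.5987
prox(x) = [0.6002, -7.4157, -6.7028, -7.5987]
||prox(x)||_1 = 0.6002 + 7.4157 + 6.7028 + 7.5987 = 22.3174


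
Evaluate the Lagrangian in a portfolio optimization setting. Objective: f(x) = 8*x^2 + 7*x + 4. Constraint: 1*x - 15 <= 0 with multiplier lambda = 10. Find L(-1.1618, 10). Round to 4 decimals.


Step 1: Evaluate f(x).
f(-1.1618) = 8*(-1.1618)^2 + 7*(-1.1618) + 4 = 6.6656
Step 2: Evaluate g(x).
g(-1.1618) = 1*-1.1618 - 15 = -16.1618
Step 3: Compute Lagrangian.
L = 6.6656 + 10*-16.1618 = -154.9524


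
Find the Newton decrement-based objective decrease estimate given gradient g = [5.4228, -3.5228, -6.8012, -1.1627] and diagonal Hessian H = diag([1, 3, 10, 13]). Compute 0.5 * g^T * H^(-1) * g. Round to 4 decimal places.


Step 1: H is diagonal, so H^(-1) * g = [5.4228, -1.1743, -0.6801, -0.0894].
Step 2: g^T H^(-1) g = sum_i g_i^2 / H_ii
  = (5.4228)^2/1 + (-3.5228)^2/3 + (-6.8012)^2/10 + (-1.1627)^2/13
  = 29.4068 + 4.1367 + 4.6256 + 0.104 = 38.2731
Step 3: Objective decrease = 0.5 * g^T H^(-1) g = 19.1365


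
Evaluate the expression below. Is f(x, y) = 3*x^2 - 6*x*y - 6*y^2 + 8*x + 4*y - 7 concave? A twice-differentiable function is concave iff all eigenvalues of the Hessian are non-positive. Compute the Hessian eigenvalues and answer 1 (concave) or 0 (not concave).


The Hessian of f(x,y) = 3*x^2 - 6*x*y - 6*y^2 + 8*x + 4*y - 7 is:
H = [[6, -6], [-6, -12]]
Trace = 6 - 12 = -6
Determinant = 6*-12 - (-6)^2 = -108
Discriminant = (-6)^2 - 4*-108 = 468.0
Eigenvalues: lambda_1 = -13.8167, lambda_2 = 7.8167
The function is not concave.

0


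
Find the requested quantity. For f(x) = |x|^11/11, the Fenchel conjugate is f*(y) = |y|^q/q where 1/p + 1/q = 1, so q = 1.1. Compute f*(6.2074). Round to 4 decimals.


The conjugate exponent q satisfies 1/p + 1/q = 1.
p = 11, so q = 11/(11 - 1) = 1.1
|y|^q = 6.2074^1.1 = 7.4508
f*(6.2074) = 7.4508 / 1.1 = 6.7734


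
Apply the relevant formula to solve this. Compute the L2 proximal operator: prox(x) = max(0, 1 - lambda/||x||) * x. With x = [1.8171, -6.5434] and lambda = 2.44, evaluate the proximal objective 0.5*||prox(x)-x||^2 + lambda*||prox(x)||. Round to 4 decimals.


Step 1: Compute ||x||.
||x|| = 6.791
Step 2: Compute scaling factor.
scale = max(0, 1 - 2.44/6.791) = 0.6407
Step 3: prox(x) = [1.1642, -4.1924]
||prox(x)|| = 4.351
Step 4: Proximal objective.
0.5*||prox-x||^2 = 2.9768
lambda*||prox|| = 10.6164
Total = 13.5933


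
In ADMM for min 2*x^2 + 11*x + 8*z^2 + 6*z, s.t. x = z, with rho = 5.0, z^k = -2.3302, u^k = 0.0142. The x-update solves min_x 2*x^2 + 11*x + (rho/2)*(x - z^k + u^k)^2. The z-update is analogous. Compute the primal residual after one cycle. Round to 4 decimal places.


ADMM iteration with rho = 5.0, z^k = -2.3302, u^k = 0.0142
Step 1: x-update.
Minimize 2*x^2 + 11*x + (5.0/2)*(x + 2.3302 + 0.0142)^2
FOC: (2*2 + 5.0)*x = -11 + 5.0*(-2.3302 - 0.0142)
x^{k+1} = -2.5247
Step 2: z-update.
Minimize 8*z^2 + 6*z + (5.0/2)*(-2.5247 - z + 0.0142)^2
FOC: (2*8 + 5.0)*z = -6 + 5.0*(-2.5247 + 0.0142)
z^{k+1} = -0.8834
Step 3: u-update.
u^{k+1} = 0.0142 - 2.5247 + 0.8834 = -1.627
Step 4: Primal residual = |-2.5247 + 0.8834| = 1.6412


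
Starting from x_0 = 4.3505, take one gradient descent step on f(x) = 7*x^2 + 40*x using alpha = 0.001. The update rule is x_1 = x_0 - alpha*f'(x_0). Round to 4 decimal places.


We compute the gradient at x_0 and apply the update.
f'(x) = 14*x + 40
f'(4.3505) = 14*4.3505 + 40 = 100.907
x_1 = 4.3505 - 0.001*100.907 = 4.2496


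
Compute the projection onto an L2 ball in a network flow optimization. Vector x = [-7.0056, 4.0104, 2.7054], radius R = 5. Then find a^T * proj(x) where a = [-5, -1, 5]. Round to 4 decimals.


Step 1: Compute ||x|| (intermediates to 6 decimals).
||x|| = sqrt((-7.0056)^2 + 4.0104^2 + 2.7054^2) = 8.513573
Step 2: Project.
Since ||x|| > R, scale = R/||x|| = 5/8.513573 = 0.587297, proj(x) = scale * x
proj(x) = [-4.114368, 2.355296, 1.588873]
Step 3: Dot product.
a^T * proj(x) = -5*(-4.114368) - 1*2.355296 + 5*1.588873 = 26.1609


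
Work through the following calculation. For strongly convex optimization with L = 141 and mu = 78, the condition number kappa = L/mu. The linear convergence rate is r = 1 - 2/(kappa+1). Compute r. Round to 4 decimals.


Step 1: Compute the condition number.
kappa = L/mu = 141/78 = 1.8077
Step 2: Compute the convergence rate.
r = 1 - 2/(kappa + 1) = 1 - 2*mu/(L + mu) = (L - mu)/(L + mu) = 63/219 = 0.2877


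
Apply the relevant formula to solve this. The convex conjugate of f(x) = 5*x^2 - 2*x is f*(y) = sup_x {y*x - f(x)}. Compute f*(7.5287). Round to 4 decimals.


f*(y) = sup_x {y*x - a*x^2 - b*x} = sup_x {(y-b)*x - a*x^2}
FOC: (y - b) - 2a*x = 0 => x* = (y - b)/(2a)
x* = (7.5287 + 2)/(2*5) = 0.9529
f*(7.5287) = (y-b)^2/(4a) = (7.5287 + 2)^2/(4*5)
= 90.7961/20 = 4.5398


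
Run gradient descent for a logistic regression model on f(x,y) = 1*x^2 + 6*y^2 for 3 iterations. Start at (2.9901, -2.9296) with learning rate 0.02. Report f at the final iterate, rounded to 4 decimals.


Gradient descent on f(x,y) = 1*x^2 + 6*y^2.
Starting point: (2.9901, -2.9296), alpha = 0.02
Step 1: grad_x = 2*1*2.9901 = 5.9802, grad_y = 2*6*-2.9296 = -35.1552
  x_1 = 2.9901 - 0.02*5.9802 = 2.8705
  y_1 = -2.9296 - 0.02*-35.1552 = -2.2265
Step 2: grad_x = 2*1*2.8705 = 5.741, grad_y = 2*6*-2.2265 = -26.718
  x_2 = 2.8705 - 0.02*5.741 = 2.7557
  y_2 = -2.2265 - 0.02*-26.718 = -1.6921
Step 3: grad_x = 2*1*2.7557 = 5.5114, grad_y = 2*6*-1.6921 = -20.3056
  x_3 = 2.7557 - 0.02*5.5114 = 2.6454
  y_3 = -1.6921 - 0.02*-20.3056 = -1.286
f(2.6454, -1.286) = 1*2.6454^2 + 6*(-1.286)^2 = 16.9215


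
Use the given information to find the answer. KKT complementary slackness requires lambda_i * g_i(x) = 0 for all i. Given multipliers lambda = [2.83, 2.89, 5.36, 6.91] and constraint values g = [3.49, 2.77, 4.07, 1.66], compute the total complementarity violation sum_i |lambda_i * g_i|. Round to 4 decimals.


KKT complementary slackness check:
lambda_1 * g_1 = 2.83 * 3.49 = 9.8767
lambda_2 * g_2 = 2.89 * 2.77 = 8.0053
lambda_3 * g_3 = 5.36 * 4.07 = 21.8152
lambda_4 * g_4 = 6.91 * 1.66 = 11.4706
Total violation = 9.8767 + 8.0053 + 21.8152 + 11.4706 = 51.1678


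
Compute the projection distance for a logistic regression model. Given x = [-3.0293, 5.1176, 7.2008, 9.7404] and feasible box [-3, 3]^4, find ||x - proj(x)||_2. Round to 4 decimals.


Project each component onto [-3, 3].
clip(-3.0293) = -3.0, clip(5.1176) = 3.0, clip(7.2008) = 3.0, clip(9.7404) = 3.0
Projection = [-3.0, 3.0, 3.0, 3.0]
Squared diffs: [0.0009, 4.4842, 17.6467, 45.433]
Distance = sqrt(67.5648) = 8.2198


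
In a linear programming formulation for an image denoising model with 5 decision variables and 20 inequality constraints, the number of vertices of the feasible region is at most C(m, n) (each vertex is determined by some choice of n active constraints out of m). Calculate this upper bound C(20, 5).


Each vertex corresponds to some choice of n active constraints out of m, so the number of vertices is at most C(m, n) = m! / (n!(m-n)!).
m = 20, n = 5
Numerator: 20 * 19 * 18 * 17 * 16
Denominator: 5! = 120
C(20, 5) = 15504


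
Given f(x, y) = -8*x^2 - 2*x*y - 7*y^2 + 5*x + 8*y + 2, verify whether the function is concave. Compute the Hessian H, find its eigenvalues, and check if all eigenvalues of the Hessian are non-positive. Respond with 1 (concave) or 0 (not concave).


The Hessian of f(x,y) = -8*x^2 - 2*x*y - 7*y^2 + 5*x + 8*y + 2 is:
H = [[-16, -2], [-2, -14]]
Trace = -16 - 14 = -30
Determinant = -16*-14 - (-2)^2 = 220
Discriminant = (-30)^2 - 4*220 = 20.0
Eigenvalues: lambda_1 = -17.2361, lambda_2 = -12.7639
The function is concave.

1


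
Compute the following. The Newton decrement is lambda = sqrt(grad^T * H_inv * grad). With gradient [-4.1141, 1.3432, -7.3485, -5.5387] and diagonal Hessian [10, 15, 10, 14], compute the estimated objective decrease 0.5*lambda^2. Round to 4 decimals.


Step 1: H is diagonal, so H^(-1) * g = [-0.4114, 0.0895, -0.7349, -0.3956].
Step 2: g^T H^(-1) g = sum_i g_i^2 / H_ii
  = (-4.1141)^2/10 + (1.3432)^2/15 + (-7.3485)^2/10 + (-5.5387)^2/14
  = 1.6926 + 0.1203 + 5.4 + 2.1912 = 9.4041
Step 3: Objective decrease = 0.5 * g^T H^(-1) g = 4.7021


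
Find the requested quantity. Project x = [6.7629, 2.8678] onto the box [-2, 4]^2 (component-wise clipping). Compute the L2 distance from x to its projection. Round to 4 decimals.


Project each component onto [-2, 4].
clip(6.7629) = 4.0, clip(2.8678) = 2.8678
Projection = [4.0, 2.8678]
Squared diffs: [7.6336, 0.0]
Distance = sqrt(7.6336) = 2.7629


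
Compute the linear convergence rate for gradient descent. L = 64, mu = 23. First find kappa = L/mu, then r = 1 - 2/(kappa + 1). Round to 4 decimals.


Step 1: Compute the condition number.
kappa = L/mu = 64/23 = 2.7826
Step 2: Compute the convergence rate.
r = 1 - 2/(kappa + 1) = 1 - 2*mu/(L + mu) = (L - mu)/(L + mu) = 41/87 = 0.4713


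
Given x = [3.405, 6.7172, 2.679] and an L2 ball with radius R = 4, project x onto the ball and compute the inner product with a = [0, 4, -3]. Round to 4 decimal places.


Step 1: Compute ||x|| (intermediates to 6 decimals).
||x|| = sqrt(3.405^2 + 6.7172^2 + 2.679^2) = 7.993237
Step 2: Project.
Since ||x|| > R, scale = R/||x|| = 4/7.993237 = 0.500423, proj(x) = scale * x
proj(x) = [1.70394, 3.361441, 1.340633]
Step 3: Dot product.
a^T * proj(x) = 0*1.70394 + 4*3.361441 - 3*1.340633 = 9.4239


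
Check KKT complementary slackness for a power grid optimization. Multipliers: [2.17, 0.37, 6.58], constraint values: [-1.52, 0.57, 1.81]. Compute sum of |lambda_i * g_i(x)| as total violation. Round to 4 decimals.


KKT complementary slackness check:
lambda_1 * g_1 = 2.17 * -1.52 = -3.2984
lambda_2 * g_2 = 0.37 * 0.57 = 0.2109
lambda_3 * g_3 = 6.58 * 1.81 = 11.9098
Total violation = 3.2984 + 0.2109 + 11.9098 = 15.4191


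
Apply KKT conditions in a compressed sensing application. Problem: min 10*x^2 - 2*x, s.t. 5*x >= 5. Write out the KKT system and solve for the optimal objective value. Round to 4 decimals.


Step 1: Try lambda = 0 (constraint inactive).
x_unc = 2/(2*10) = 0.1
Check: 5*0.1 = 0.5 < 5 -- violated!
Step 2: Constraint must be active: 5*x = 5
x* = 5/5 = 1.0
lambda = (2*10*1.0 - 2)/5 = 3.6
Step 3: Compute optimal value.
f(x*) = 10*1.0^2 - 2*1.0 = 8.0


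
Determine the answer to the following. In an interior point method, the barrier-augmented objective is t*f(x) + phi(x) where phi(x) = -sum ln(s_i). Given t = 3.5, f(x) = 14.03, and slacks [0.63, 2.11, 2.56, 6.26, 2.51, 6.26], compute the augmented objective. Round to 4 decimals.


Step 1: Compute log-barrier.
ln values: [-0.462, 0.7467, 0.94, 1.8342, 0.9203, 1.8342]
phi = -(-0.462 + 0.7467 + 0.94 + 1.8342 + 0.9203 + 1.8342) = -5.8133
Step 2: Compute augmented objective.
t*f(x) = 3.5*14.03 = 49.105
Total = 49.105 - 5.8133 = 43.2917


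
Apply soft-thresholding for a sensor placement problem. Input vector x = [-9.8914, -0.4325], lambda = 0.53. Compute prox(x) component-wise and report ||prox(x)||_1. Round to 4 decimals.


Soft-thresholding with lambda = 0.53:
prox(-9.8914) = sign(-9.8914)*max(|-9.8914| - 0.53, 0) = -9.3614
prox(-0.4325) = sign(-0.4325)*max(|-0.4325| - 0.53, 0) = 0.0
prox(x) = [-9.3614, 0.0]
||prox(x)||_1 = 9.3614 + 0.0 = 9.3614


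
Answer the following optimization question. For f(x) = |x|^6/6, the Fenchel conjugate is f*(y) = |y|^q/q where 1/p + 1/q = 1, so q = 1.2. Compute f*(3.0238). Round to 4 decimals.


The conjugate exponent q satisfies 1/p + 1/q = 1.
p = 6, so q = 6/(6 - 1) = 1.2
|y|^q = 3.0238^1.2 = 3.7728
f*(3.0238) = 3.7728 / 1.2 = 3.144


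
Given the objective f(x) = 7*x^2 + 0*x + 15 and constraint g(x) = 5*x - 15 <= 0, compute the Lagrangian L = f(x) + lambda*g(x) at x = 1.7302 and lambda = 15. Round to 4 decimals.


Step 1: Evaluate f(x).
f(1.7302) = 7*1.7302^2 + 0*1.7302 + 15 = 35.9551
Step 2: Evaluate g(x).
g(1.7302) = 5*1.7302 - 15 = -6.349
Step 3: Compute Lagrangian.
L = 35.9551 + 15*-6.349 = -59.2799


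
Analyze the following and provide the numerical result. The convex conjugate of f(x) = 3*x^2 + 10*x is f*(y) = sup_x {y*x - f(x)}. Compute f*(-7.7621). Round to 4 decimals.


f*(y) = sup_x {y*x - a*x^2 - b*x} = sup_x {(y-b)*x - a*x^2}
FOC: (y - b) - 2a*x = 0 => x* = (y - b)/(2a)
x* = (-7.7621 - 10)/(2*3) = -2.9604
f*(-7.7621) = (y-b)^2/(4a) = (-7.7621 - 10)^2/(4*3)
= 315.4922/12 = 26.291


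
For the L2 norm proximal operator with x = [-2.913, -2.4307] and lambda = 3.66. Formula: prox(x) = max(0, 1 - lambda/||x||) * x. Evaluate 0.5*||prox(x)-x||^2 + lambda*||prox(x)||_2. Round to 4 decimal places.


Step 1: Compute ||x||.
||x|| = 3.7939
Step 2: Compute scaling factor.
scale = max(0, 1 - 3.66/3.7939) = 0.0353
Step 3: prox(x) = [-0.1028, -0.0858]
||prox(x)|| = 0.1339
Step 4: Proximal objective.
0.5*||prox-x||^2 = 6.6978
lambda*||prox|| = 0.4901
Total = 7.188


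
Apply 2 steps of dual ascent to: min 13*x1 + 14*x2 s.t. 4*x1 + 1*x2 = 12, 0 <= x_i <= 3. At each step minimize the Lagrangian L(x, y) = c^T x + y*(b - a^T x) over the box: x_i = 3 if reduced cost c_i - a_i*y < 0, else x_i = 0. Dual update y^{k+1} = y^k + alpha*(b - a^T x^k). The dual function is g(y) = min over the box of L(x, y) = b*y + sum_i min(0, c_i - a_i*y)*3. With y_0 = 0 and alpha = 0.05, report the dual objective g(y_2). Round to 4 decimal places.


Dual ascent for LP: min 13*x1 + 14*x2, 4*x1 + 1*x2 = 12, 0 <= x_i <= 3
Step 1: y^k = 0.0, reduced costs: (13.0, 14.0)
  x^k = (0.0, 0.0), subgradient = b - a^T x = 12.0
  y^{k+1} = 0.0 + 0.05*12.0 = 0.6
Step 2: y^k = 0.6, reduced costs: (10.6, 13.4)
  x^k = (0.0, 0.0), subgradient = b - a^T x = 12.0
  y^{k+1} = 0.6 + 0.05*12.0 = 1.2
Dual objective at y_2 = 1.2: reduced costs (8.2, 12.8), box minimizer x = (0.0, 0.0)
g(y_2) = b*y + (c1 - a1*y)*x1 + (c2 - a2*y)*x2 = 12*1.2 + 8.2*0.0 + 12.8*0.0 = 14.4 + 0.0 + 0.0 = 14.4


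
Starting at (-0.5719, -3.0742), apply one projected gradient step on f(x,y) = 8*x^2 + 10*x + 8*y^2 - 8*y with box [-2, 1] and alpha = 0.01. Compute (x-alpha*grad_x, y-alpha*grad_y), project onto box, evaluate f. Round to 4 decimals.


Step 1: Compute gradient at (-0.5719, -3.0742).
grad_x = 2*8*-0.5719 + 10 = 0.8496
grad_y = 2*8*-3.0742 - 8 = -57.1872
Step 2: Gradient step.
x_raw = -0.5719 - 0.01*0.8496 = -0.5804
y_raw = -3.0742 - 0.01*-57.1872 = -2.5023
Step 3: Project onto [-2, 1].
x_proj = clip(-0.5804) = -0.5804
y_proj = clip(-2.5023) = -2.0
Step 4: Evaluate f.
f(-0.5804, -2.0) = 44.8909


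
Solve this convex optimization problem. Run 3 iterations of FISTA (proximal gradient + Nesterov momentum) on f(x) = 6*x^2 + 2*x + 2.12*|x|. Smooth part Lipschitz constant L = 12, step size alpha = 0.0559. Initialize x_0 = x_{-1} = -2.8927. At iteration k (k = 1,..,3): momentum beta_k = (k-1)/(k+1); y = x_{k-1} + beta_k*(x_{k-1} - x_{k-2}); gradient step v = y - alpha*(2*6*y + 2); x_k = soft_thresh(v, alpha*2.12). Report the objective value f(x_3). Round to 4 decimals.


FISTA on f(x) = 6*x^2 + 2*x + 2.12*|x|
L = 12, alpha = 0.0559
Iteration 1: beta = 0.0, y = -2.8927 + 0.0*(-2.8927 + 2.8927) = -2.8927
  grad(y) = -32.7124, v = y - alpha*grad = -1.0641
  prox(v) = soft_thresh(-1.0641, 0.1185) = -0.9456
Iteration 2: beta = 0.3333, y = -0.9456 + 0.3333*(-0.9456 + 2.8927) = -0.2965
  grad(y) = -1.5583, v = y - alpha*grad = -0.2094
  prox(v) = soft_thresh(-0.2094, 0.1185) = -0.0909
Iteration 3: beta = 0.5, y = -0.0909 + 0.5*(-0.0909 + 0.9456) = 0.3364
  grad(y) = 6.0371, v = y - alpha*grad = -0.001
  prox(v) = soft_thresh(-0.001, 0.1185) = 0.0
f(x_3) = 6*0.0^2 + 2*0.0 + 2.12*|0.0| = 0.0


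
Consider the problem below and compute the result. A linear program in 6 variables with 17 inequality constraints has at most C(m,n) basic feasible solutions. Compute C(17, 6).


Each vertex corresponds to some choice of n active constraints out of m, so the number of vertices is at most C(m, n) = m! / (n!(m-n)!).
m = 17, n = 6
Numerator: 17 * 16 * 15 * 14 * 13 * 12
Denominator: 6! = 720
C(17, 6) = 12376


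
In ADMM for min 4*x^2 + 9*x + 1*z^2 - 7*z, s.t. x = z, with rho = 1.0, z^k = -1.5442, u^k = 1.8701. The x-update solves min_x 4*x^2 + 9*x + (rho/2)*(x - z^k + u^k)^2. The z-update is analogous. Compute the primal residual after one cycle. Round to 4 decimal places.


ADMM iteration with rho = 1.0, z^k = -1.5442, u^k = 1.8701
Step 1: x-update.
Minimize 4*x^2 + 9*x + (1.0/2)*(x + 1.5442 + 1.8701)^2
FOC: (2*4 + 1.0)*x = -9 + 1.0*(-1.5442 - 1.8701)
x^{k+1} = -1.3794
Step 2: z-update.
Minimize 1*z^2 - 7*z + (1.0/2)*(-1.3794 - z + 1.8701)^2
FOC: (2*1 + 1.0)*z = 7 + 1.0*(-1.3794 + 1.8701)
z^{k+1} = 2.4969
Step 3: u-update.
u^{k+1} = 1.8701 - 1.3794 - 2.4969 = -2.0062
Step 4: Primal residual = |-1.3794 - 2.4969| = 3.8763


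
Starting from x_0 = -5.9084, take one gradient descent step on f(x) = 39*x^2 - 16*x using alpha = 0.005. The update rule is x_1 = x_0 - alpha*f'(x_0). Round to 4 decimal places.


We compute the gradient at x_0 and apply the update.
f'(x) = 78*x - 16
f'(-5.9084) = 78*-5.9084 - 16 = -476.8552
x_1 = -5.9084 - 0.005*-476.8552 = -3.5241


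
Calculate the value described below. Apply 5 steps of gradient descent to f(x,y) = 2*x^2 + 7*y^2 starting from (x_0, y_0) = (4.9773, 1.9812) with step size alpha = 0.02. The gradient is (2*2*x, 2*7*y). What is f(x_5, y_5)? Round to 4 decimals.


Gradient descent on f(x,y) = 2*x^2 + 7*y^2.
Starting point: (4.9773, 1.9812), alpha = 0.02
Step 1: grad_x = 2*2*4.9773 = 19.9092, grad_y = 2*7*1.9812 = 27.7368
  x_1 = 4.9773 - 0.02*19.9092 = 4.5791
  y_1 = 1.9812 - 0.02*27.7368 = 1.4265
Step 2: grad_x = 2*2*4.5791 = 18.3165, grad_y = 2*7*1.4265 = 19.9705
  x_2 = 4.5791 - 0.02*18.3165 = 4.2128
  y_2 = 1.4265 - 0.02*19.9705 = 1.0271
Step 3: grad_x = 2*2*4.2128 = 16.8511, grad_y = 2*7*1.0271 = 14.3788
  x_3 = 4.2128 - 0.02*16.8511 = 3.8758
  y_3 = 1.0271 - 0.02*14.3788 = 0.7395
Step 4: grad_x = 2*2*3.8758 = 15.5031, grad_y = 2*7*0.7395 = 10.3527
  x_4 = 3.8758 - 0.02*15.5031 = 3.5657
  y_4 = 0.7395 - 0.02*10.3527 = 0.5324
Step 5: grad_x = 2*2*3.5657 = 14.2628, grad_y = 2*7*0.5324 = 7.4539
  x_5 = 3.5657 - 0.02*14.2628 = 3.2804
  y_5 = 0.5324 - 0.02*7.4539 = 0.3833
f(3.2804, 0.3833) = 2*3.2804^2 + 7*0.3833^2 = 22.5513


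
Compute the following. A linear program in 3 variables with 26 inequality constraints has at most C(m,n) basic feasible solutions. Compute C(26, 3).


Each vertex corresponds to some choice of n active constraints out of m, so the number of vertices is at most C(m, n) = m! / (n!(m-n)!).
m = 26, n = 3
Numerator: 26 * 25 * 24
Denominator: 3! = 6
C(26, 3) = 2600


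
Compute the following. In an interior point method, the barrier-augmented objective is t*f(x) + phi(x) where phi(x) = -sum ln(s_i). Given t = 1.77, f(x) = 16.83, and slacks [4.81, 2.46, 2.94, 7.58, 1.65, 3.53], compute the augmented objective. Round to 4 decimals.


Step 1: Compute log-barrier.
ln values: [1.5707, 0.9002, 1.0784, 2.0255, 0.5008, 1.2613]
phi = -(1.5707 + 0.9002 + 1.0784 + 2.0255 + 0.5008 + 1.2613) = -7.3369
Step 2: Compute augmented objective.
t*f(x) = 1.77*16.83 = 29.7891
Total = 29.7891 - 7.3369 = 22.4522


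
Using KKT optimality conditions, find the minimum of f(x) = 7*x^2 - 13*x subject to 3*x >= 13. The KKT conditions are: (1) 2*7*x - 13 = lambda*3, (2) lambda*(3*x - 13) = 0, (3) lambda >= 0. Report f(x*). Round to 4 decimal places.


Step 1: Try lambda = 0 (constraint inactive).
x_unc = 13/(2*7) = 0.9286
Check: 3*0.9286 = 2.7858 < 13 -- violated!
Step 2: Constraint must be active: 3*x = 13
x* = 13/3 = 4.3333 (rounded; the exact value 13/3 is used below)
lambda = (2*7*(13/3) - 13)/3 = 15.8889
Step 3: Compute optimal value.
f(x*) = 7*(13/3)^2 - 13*(13/3) = 75.1111


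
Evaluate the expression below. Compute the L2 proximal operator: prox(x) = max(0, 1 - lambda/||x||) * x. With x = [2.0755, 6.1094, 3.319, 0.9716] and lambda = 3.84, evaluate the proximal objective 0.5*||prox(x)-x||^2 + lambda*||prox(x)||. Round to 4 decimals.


Step 1: Compute ||x||.
||x|| = 7.3207
Step 2: Compute scaling factor.
scale = max(0, 1 - 3.84/7.3207) = 0.4755
Step 3: prox(x) = [0.9868, 2.9048, 1.578, 0.462]
||prox(x)|| = 3.4807
Step 4: Proximal objective.
0.5*||prox-x||^2 = 7.3728
lambda*||prox|| = 13.3659
Total = 20.7386


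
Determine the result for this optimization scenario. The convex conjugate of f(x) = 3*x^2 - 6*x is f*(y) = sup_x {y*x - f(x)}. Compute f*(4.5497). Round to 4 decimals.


f*(y) = sup_x {y*x - a*x^2 - b*x} = sup_x {(y-b)*x - a*x^2}
FOC: (y - b) - 2a*x = 0 => x* = (y - b)/(2a)
x* = (4.5497 + 6)/(2*3) = 1.7583
f*(4.5497) = (y-b)^2/(4a) = (4.5497 + 6)^2/(4*3)
= 111.2962/12 = 9.2747


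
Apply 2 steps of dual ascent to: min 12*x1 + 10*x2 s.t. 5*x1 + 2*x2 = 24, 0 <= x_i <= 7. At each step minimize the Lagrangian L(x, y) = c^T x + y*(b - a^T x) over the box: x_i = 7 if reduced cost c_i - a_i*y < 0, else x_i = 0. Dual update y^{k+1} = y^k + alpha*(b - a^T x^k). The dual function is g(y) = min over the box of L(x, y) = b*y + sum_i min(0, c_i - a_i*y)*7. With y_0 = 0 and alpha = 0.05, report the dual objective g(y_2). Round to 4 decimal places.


Dual ascent for LP: min 12*x1 + 10*x2, 5*x1 + 2*x2 = 24, 0 <= x_i <= 7
Step 1: y^k = 0.0, reduced costs: (12.0, 10.0)
  x^k = (0.0, 0.0), subgradient = b - a^T x = 24.0
  y^{k+1} = 0.0 + 0.05*24.0 = 1.2
Step 2: y^k = 1.2, reduced costs: (6.0, 7.6)
  x^k = (0.0, 0.0), subgradient = b - a^T x = 24.0
  y^{k+1} = 1.2 + 0.05*24.0 = 2.4
Dual objective at y_2 = 2.4: reduced costs (0.0, 5.2), box minimizer x = (0.0, 0.0)
g(y_2) = b*y + (c1 - a1*y)*x1 + (c2 - a2*y)*x2 = 24*2.4 + 0.0*0.0 + 5.2*0.0 = 57.6 + 0.0 + 0.0 = 57.6


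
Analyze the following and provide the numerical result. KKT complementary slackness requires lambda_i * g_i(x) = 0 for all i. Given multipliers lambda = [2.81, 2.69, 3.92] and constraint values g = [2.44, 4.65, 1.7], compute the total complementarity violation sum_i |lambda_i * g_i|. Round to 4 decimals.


KKT complementary slackness check:
lambda_1 * g_1 = 2.81 * 2.44 = 6.8564
lambda_2 * g_2 = 2.69 * 4.65 = 12.5085
lambda_3 * g_3 = 3.92 * 1.7 = 6.664
Total violation = 6.8564 + 12.5085 + 6.664 = 26.0289


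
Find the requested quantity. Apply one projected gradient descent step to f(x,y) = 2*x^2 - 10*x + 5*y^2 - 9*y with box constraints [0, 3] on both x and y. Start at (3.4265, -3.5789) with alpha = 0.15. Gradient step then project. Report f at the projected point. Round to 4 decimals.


Step 1: Compute gradient at (3.4265, -3.5789).
grad_x = 2*2*3.4265 - 10 = 3.706
grad_y = 2*5*-3.5789 - 9 = -44.789
Step 2: Gradient step.
x_raw = 3.4265 - 0.15*3.706 = 2.8706
y_raw = -3.5789 - 0.15*-44.789 = 3.1395
Step 3: Project onto [0, 3].
x_proj = clip(2.8706) = 2.8706
y_proj = clip(3.1395) = 3.0
Step 4: Evaluate f.
f(2.8706, 3.0) = 5.7747


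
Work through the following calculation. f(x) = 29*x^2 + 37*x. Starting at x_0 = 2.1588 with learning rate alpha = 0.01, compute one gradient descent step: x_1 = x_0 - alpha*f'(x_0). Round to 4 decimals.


We compute the gradient at x_0 and apply the update.
f'(x) = 58*x + 37
f'(2.1588) = 58*2.1588 + 37 = 162.2104
x_1 = 2.1588 - 0.01*162.2104 = 0.5367


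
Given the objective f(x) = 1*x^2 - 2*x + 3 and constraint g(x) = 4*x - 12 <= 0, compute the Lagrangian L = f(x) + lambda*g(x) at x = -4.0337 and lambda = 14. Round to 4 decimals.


Step 1: Evaluate f(x).
f(-4.0337) = 1*(-4.0337)^2 - 2*(-4.0337) + 3 = 27.3381
Step 2: Evaluate g(x).
g(-4.0337) = 4*-4.0337 - 12 = -28.1348
Step 3: Compute Lagrangian.
L = 27.3381 + 14*-28.1348 = -366.5491


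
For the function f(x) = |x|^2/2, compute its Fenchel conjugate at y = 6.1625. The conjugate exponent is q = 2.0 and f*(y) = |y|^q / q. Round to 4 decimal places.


The conjugate exponent q satisfies 1/p + 1/q = 1.
p = 2, so q = 2/(2 - 1) = 2.0
|y|^q = 6.1625^2.0 = 37.9764
f*(6.1625) = 37.9764 / 2.0 = 18.9882


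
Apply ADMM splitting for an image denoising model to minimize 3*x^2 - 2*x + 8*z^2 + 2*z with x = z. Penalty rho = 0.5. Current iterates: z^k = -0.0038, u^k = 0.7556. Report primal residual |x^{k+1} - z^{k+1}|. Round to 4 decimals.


ADMM iteration with rho = 0.5, z^k = -0.0038, u^k = 0.7556
Step 1: x-update.
Minimize 3*x^2 - 2*x + (0.5/2)*(x + 0.0038 + 0.7556)^2
FOC: (2*3 + 0.5)*x = 2 + 0.5*(-0.0038 - 0.7556)
x^{k+1} = 0.2493
Step 2: z-update.
Minimize 8*z^2 + 2*z + (0.5/2)*(0.2493 - z + 0.7556)^2
FOC: (2*8 + 0.5)*z = -2 + 0.5*(0.2493 + 0.7556)
z^{k+1} = -0.0908
Step 3: u-update.
u^{k+1} = 0.7556 + 0.2493 + 0.0908 = 1.0956
Step 4: Primal residual = |0.2493 + 0.0908| = 0.34


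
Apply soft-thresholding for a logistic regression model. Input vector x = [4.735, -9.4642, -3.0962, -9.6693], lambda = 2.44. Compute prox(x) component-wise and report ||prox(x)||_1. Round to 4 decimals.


Soft-thresholding with lambda = 2.44:
prox(4.735) = sign(4.735)*max(|4.735| - 2.44, 0) = 2.295
prox(-9.4642) = sign(-9.4642)*max(|-9.4642| - 2.44, 0) = -7.0242
prox(-3.0962) = sign(-3.0962)*max(|-3.0962| - 2.44, 0) = -0.6562
prox(-9.6693) = sign(-9.6693)*max(|-9.6693| - 2.44, 0) = -7.2293
prox(x) = [2.295, -7.0242, -0.6562, -7.2293]
||prox(x)||_1 = 2.295 + 7.0242 + 0.6562 + 7.2293 = 17.2047


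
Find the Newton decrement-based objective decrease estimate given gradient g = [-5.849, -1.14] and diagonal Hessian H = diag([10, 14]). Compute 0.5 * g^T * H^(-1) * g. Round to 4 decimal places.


Step 1: H is diagonal, so H^(-1) * g = [-0.5849, -0.0814].
Step 2: g^T H^(-1) g = sum_i g_i^2 / H_ii
  = (-5.849)^2/10 + (-1.14)^2/14
  = 3.4211 + 0.0928 = 3.5139
Step 3: Objective decrease = 0.5 * g^T H^(-1) g = 1.757


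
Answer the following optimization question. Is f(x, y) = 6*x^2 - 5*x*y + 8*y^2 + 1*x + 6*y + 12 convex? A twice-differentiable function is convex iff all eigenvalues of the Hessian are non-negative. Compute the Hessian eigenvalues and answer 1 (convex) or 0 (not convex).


The Hessian of f(x,y) = 6*x^2 - 5*x*y + 8*y^2 + 1*x + 6*y + 12 is:
H = [[12, -5], [-5, 16]]
Trace = 12 + 16 = 28
Determinant = 12*16 - (-5)^2 = 167
Discriminant = (28)^2 - 4*167 = 116.0
Eigenvalues: lambda_1 = 8.6148, lambda_2 = 19.3852
The function is convex.

1


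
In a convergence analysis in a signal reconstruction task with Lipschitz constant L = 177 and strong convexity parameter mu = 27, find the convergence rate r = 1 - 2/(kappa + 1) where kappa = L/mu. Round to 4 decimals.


Step 1: Compute the condition number.
kappa = L/mu = 177/27 = 6.5556
Step 2: Compute the convergence rate.
r = 1 - 2/(kappa + 1) = 1 - 2*mu/(L + mu) = (L - mu)/(L + mu) = 150/204 = 0.7353


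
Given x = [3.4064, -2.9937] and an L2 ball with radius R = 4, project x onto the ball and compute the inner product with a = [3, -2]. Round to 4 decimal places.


Step 1: Compute ||x|| (intermediates to 6 decimals).
||x|| = sqrt(3.4064^2 + (-2.9937)^2) = 4.534953
Step 2: Project.
Since ||x|| > R, scale = R/||x|| = 4/4.534953 = 0.882038, proj(x) = scale * x
proj(x) = [3.004574, -2.640557]
Step 3: Dot product.
a^T * proj(x) = 3*3.004574 - 2*(-2.640557) = 14.2948


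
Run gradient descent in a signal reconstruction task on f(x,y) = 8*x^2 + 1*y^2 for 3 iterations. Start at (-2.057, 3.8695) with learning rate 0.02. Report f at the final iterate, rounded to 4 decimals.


Gradient descent on f(x,y) = 8*x^2 + 1*y^2.
Starting point: (-2.057, 3.8695), alpha = 0.02
Step 1: grad_x = 2*8*-2.057 = -32.912, grad_y = 2*1*3.8695 = 7.739
  x_1 = -2.057 - 0.02*-32.912 = -1.3988
  y_1 = 3.8695 - 0.02*7.739 = 3.7147
Step 2: grad_x = 2*8*-1.3988 = -22.3802, grad_y = 2*1*3.7147 = 7.4294
  x_2 = -1.3988 - 0.02*-22.3802 = -0.9512
  y_2 = 3.7147 - 0.02*7.4294 = 3.5661
Step 3: grad_x = 2*8*-0.9512 = -15.2185, grad_y = 2*1*3.5661 = 7.1323
  x_3 = -0.9512 - 0.02*-15.2185 = -0.6468
  y_3 = 3.5661 - 0.02*7.1323 = 3.4235
f(-0.6468, 3.4235) = 8*(-0.6468)^2 + 1*3.4235^2 = 15.0669


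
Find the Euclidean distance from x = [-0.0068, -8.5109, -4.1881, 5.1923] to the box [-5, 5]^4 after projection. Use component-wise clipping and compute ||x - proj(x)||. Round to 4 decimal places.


Project each component onto [-5, 5].
clip(-0.0068) = -0.0068, clip(-8.5109) = -5.0, clip(-4.1881) = -4.1881, clip(5.1923) = 5.0
Projection = [-0.0068, -5.0, -4.1881, 5.0]
Squared diffs: [0.0, 12.3264, 0.0, 0.037]
Distance = sqrt(12.3634) = 3.5162


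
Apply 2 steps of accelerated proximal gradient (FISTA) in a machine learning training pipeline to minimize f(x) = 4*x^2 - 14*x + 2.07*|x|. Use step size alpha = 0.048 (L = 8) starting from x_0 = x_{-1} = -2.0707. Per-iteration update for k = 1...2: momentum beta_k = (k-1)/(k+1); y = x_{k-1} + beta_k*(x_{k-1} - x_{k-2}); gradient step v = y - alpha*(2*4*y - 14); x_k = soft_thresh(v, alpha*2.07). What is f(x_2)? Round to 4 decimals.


FISTA on f(x) = 4*x^2 - 14*x + 2.07*|x|
L = 8, alpha = 0.048
Iteration 1: beta = 0.0, y = -2.0707 + 0.0*(-2.0707 + 2.0707) = -2.0707
  grad(y) = -30.5656, v = y - alpha*grad = -0.6036
  prox(v) = soft_thresh(-0.6036, 0.0994) = -0.5042
Iteration 2: beta = 0.3333, y = -0.5042 + 0.3333*(-0.5042 + 2.0707) = 0.018
  grad(y) = -13.8562, v = y - alpha*grad = 0.6831
  prox(v) = soft_thresh(0.6831, 0.0994) = 0.5837
f(x_2) = 4*0.5837^2 - 14*0.5837 + 2.07*|0.5837| = -5.6008


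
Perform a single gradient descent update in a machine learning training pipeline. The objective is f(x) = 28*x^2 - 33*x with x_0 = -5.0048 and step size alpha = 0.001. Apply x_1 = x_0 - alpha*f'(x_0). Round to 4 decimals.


We compute the gradient at x_0 and apply the update.
f'(x) = 56*x - 33
f'(-5.0048) = 56*-5.0048 - 33 = -313.2688
x_1 = -5.0048 - 0.001*-313.2688 = -4.6915


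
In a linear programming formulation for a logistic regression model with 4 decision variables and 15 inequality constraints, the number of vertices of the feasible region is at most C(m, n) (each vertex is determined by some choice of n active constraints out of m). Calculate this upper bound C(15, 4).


Each vertex corresponds to some choice of n active constraints out of m, so the number of vertices is at most C(m, n) = m! / (n!(m-n)!).
m = 15, n = 4
Numerator: 15 * 14 * 13 * 12
Denominator: 4! = 24
C(15, 4) = 1365


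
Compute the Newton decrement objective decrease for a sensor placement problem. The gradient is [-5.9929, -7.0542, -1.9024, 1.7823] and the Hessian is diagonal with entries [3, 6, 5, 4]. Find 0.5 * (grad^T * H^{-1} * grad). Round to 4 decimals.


Step 1: H is diagonal, so H^(-1) * g = [-1.9976, -1.1757, -0.3805, 0.4456].
Step 2: g^T H^(-1) g = sum_i g_i^2 / H_ii
  = (-5.9929)^2/3 + (-7.0542)^2/6 + (-1.9024)^2/5 + (1.7823)^2/4
  = 11.9716 + 8.2936 + 0.7238 + 0.7941 = 21.7832
Step 3: Objective decrease = 0.5 * g^T H^(-1) g = 10.8916


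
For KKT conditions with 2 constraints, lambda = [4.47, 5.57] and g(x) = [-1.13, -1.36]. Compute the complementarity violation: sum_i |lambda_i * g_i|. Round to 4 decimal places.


KKT complementary slackness check:
lambda_1 * g_1 = 4.47 * -1.13 = -5.0511
lambda_2 * g_2 = 5.57 * -1.36 = -7.5752
Total violation = 5.0511 + 7.5752 = 12.6263


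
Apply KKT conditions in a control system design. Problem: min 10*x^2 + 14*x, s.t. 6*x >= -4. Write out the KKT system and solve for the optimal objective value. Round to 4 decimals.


Step 1: Try lambda = 0 (constraint inactive).
x_unc = -14/(2*10) = -0.7
Check: 6*-0.7 = -4.2 < -4 -- violated!
Step 2: Constraint must be active: 6*x = -4
x* = -4/6 = -2/3 = -0.6667 (rounded; the exact value -2/3 is used below)
lambda = (2*10*(-2/3) + 14)/6 = 0.1111
Step 3: Compute optimal value.
f(x*) = 10*(-2/3)^2 + 14*(-2/3) = -4.8889


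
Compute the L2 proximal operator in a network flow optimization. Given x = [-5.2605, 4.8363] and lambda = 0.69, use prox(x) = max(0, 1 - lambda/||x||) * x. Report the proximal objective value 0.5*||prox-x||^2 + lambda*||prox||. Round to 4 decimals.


Step 1: Compute ||x||.
||x|| = 7.1458
Step 2: Compute scaling factor.
scale = max(0, 1 - 0.69/7.1458) = 0.9034
Step 3: prox(x) = [-4.7525, 4.3693]
||prox(x)|| = 6.4558
Step 4: Proximal objective.
0.5*||prox-x||^2 = 0.2381
lambda*||prox|| = 4.4545
Total = 4.6926
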